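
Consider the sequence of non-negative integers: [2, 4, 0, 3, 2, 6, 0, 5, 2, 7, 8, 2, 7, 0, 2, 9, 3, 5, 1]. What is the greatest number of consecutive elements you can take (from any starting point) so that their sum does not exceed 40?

→ 2: sum 2, len 1
→ 4: sum 6, len 2
→ 0: sum 6, len 3
→ 3: sum 9, len 4
→ 2: sum 11, len 5
→ 6: sum 17, len 6
→ 0: sum 17, len 7
→ 5: sum 22, len 8
→ 2: sum 24, len 9
→ 7: sum 31, len 10
→ 8: sum 39, len 11
→ 2 (dropped 2): sum 39, len 11
→ 7 (dropped 4, 0, 3): sum 39, len 9
→ 0: sum 39, len 10
→ 2 (dropped 2): sum 39, len 10
→ 9 (dropped 6, 0, 5): sum 37, len 8
→ 3: sum 40, len 9
→ 5 (dropped 2, 7): sum 36, len 8
→ 1: sum 37, len 9
Longest length seen: 11.

11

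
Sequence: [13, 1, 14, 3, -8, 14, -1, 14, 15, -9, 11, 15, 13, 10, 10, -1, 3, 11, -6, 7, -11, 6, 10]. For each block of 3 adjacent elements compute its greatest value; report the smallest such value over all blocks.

Window maxs for each of the 21 positions:
[13, 1, 14] → max 14
[1, 14, 3] → max 14
[14, 3, -8] → max 14
[3, -8, 14] → max 14
[-8, 14, -1] → max 14
[14, -1, 14] → max 14
[-1, 14, 15] → max 15
[14, 15, -9] → max 15
[15, -9, 11] → max 15
[-9, 11, 15] → max 15
[11, 15, 13] → max 15
[15, 13, 10] → max 15
[13, 10, 10] → max 13
[10, 10, -1] → max 10
[10, -1, 3] → max 10
[-1, 3, 11] → max 11
[3, 11, -6] → max 11
[11, -6, 7] → max 11
[-6, 7, -11] → max 7
[7, -11, 6] → max 7
[-11, 6, 10] → max 10
Smallest of these is 7.

7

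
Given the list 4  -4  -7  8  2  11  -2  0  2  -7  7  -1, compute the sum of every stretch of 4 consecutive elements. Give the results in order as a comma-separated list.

1, -1, 14, 19, 11, 11, -7, 2, 1

[4, -4, -7, 8] → sum 1
[-4, -7, 8, 2] → sum -1
[-7, 8, 2, 11] → sum 14
[8, 2, 11, -2] → sum 19
[2, 11, -2, 0] → sum 11
[11, -2, 0, 2] → sum 11
[-2, 0, 2, -7] → sum -7
[0, 2, -7, 7] → sum 2
[2, -7, 7, -1] → sum 1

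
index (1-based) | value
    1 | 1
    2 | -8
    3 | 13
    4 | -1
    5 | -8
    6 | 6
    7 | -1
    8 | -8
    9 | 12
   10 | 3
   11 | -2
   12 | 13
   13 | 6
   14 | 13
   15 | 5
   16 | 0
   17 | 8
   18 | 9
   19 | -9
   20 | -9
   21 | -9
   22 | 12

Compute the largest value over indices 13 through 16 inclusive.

Elements at indices 13..16: 6, 13, 5, 0
max(6, 13, 5, 0) = 13

13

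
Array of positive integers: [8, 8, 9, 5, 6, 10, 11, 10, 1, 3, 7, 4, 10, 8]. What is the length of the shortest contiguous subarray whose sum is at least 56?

7

Extend right; whenever the sum reaches 56, record the length and shrink from the left:
add 8: running sum 8 < 56
add 8: running sum 16 < 56
add 9: running sum 25 < 56
add 5: running sum 30 < 56
add 6: running sum 36 < 56
add 10: running sum 46 < 56
end 6: [8, 8, 9, 5, 6, 10, 11] sum 57, len 7
end 7: [8, 9, 5, 6, 10, 11, 10] sum 59, len 7
end 8: [8, 9, 5, 6, 10, 11, 10, 1] sum 60, len 8
end 9: [8, 9, 5, 6, 10, 11, 10, 1, 3] sum 63, len 9
end 10: [9, 5, 6, 10, 11, 10, 1, 3, 7] sum 62, len 9
end 11: [5, 6, 10, 11, 10, 1, 3, 7, 4] sum 57, len 9
end 12: [10, 11, 10, 1, 3, 7, 4, 10] sum 56, len 8
end 13: [10, 11, 10, 1, 3, 7, 4, 10, 8] sum 64, len 9
Shortest qualifying length: 7.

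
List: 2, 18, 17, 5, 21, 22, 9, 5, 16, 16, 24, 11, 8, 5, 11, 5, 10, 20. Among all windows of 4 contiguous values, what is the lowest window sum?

Window sums for each of the 15 positions:
(2, 18, 17, 5) → sum 42
(18, 17, 5, 21) → sum 61
(17, 5, 21, 22) → sum 65
(5, 21, 22, 9) → sum 57
(21, 22, 9, 5) → sum 57
(22, 9, 5, 16) → sum 52
(9, 5, 16, 16) → sum 46
(5, 16, 16, 24) → sum 61
(16, 16, 24, 11) → sum 67
(16, 24, 11, 8) → sum 59
(24, 11, 8, 5) → sum 48
(11, 8, 5, 11) → sum 35
(8, 5, 11, 5) → sum 29
(5, 11, 5, 10) → sum 31
(11, 5, 10, 20) → sum 46
Lowest of these is 29.

29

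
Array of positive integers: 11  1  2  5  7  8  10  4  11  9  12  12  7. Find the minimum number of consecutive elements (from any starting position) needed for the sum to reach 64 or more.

7

add 11: running sum 11 < 64
add 1: running sum 12 < 64
add 2: running sum 14 < 64
add 5: running sum 19 < 64
add 7: running sum 26 < 64
add 8: running sum 34 < 64
add 10: running sum 44 < 64
add 4: running sum 48 < 64
add 11: running sum 59 < 64
add 9: shortest ending here [11, 1, 2, 5, 7, 8, 10, 4, 11, 9] sum 68, len 10
add 12: shortest ending here [5, 7, 8, 10, 4, 11, 9, 12] sum 66, len 8
add 12: shortest ending here [8, 10, 4, 11, 9, 12, 12] sum 66, len 7
add 7: shortest ending here [10, 4, 11, 9, 12, 12, 7] sum 65, len 7
Shortest qualifying length: 7.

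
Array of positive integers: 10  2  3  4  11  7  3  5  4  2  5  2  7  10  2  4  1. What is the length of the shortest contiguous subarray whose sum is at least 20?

Extend right; whenever the sum reaches 20, record the length and shrink from the left:
add 10: running sum 10 < 20
add 2: running sum 12 < 20
add 3: running sum 15 < 20
add 4: running sum 19 < 20
end 4: [2, 3, 4, 11] sum 20, len 4
end 5: [4, 11, 7] sum 22, len 3
end 6: [11, 7, 3] sum 21, len 3
end 7: [11, 7, 3, 5] sum 26, len 4
end 8: [11, 7, 3, 5, 4] sum 30, len 5
end 9: [7, 3, 5, 4, 2] sum 21, len 5
end 10: [7, 3, 5, 4, 2, 5] sum 26, len 6
end 11: [3, 5, 4, 2, 5, 2] sum 21, len 6
end 12: [4, 2, 5, 2, 7] sum 20, len 5
end 13: [5, 2, 7, 10] sum 24, len 4
end 14: [2, 7, 10, 2] sum 21, len 4
end 15: [7, 10, 2, 4] sum 23, len 4
end 16: [7, 10, 2, 4, 1] sum 24, len 5
Shortest qualifying length: 3.

3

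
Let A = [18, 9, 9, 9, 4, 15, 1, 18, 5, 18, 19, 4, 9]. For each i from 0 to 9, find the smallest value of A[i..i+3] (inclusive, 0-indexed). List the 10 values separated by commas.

Sliding a size-4 window across the 13 values:
[18, 9, 9, 9] → min 9
[9, 9, 9, 4] → min 4
[9, 9, 4, 15] → min 4
[9, 4, 15, 1] → min 1
[4, 15, 1, 18] → min 1
[15, 1, 18, 5] → min 1
[1, 18, 5, 18] → min 1
[18, 5, 18, 19] → min 5
[5, 18, 19, 4] → min 4
[18, 19, 4, 9] → min 4

9, 4, 4, 1, 1, 1, 1, 5, 4, 4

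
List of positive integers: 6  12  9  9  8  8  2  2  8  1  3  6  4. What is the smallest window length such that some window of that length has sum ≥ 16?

2

Extend right; whenever the sum reaches 16, record the length and shrink from the left:
add 6: running sum 6 < 16
add 12: shortest ending here [6, 12] sum 18, len 2
add 9: shortest ending here [12, 9] sum 21, len 2
add 9: shortest ending here [9, 9] sum 18, len 2
add 8: shortest ending here [9, 8] sum 17, len 2
add 8: shortest ending here [8, 8] sum 16, len 2
add 2: shortest ending here [8, 8, 2] sum 18, len 3
add 2: shortest ending here [8, 8, 2, 2] sum 20, len 4
add 8: shortest ending here [8, 2, 2, 8] sum 20, len 4
add 1: shortest ending here [8, 2, 2, 8, 1] sum 21, len 5
add 3: shortest ending here [2, 2, 8, 1, 3] sum 16, len 5
add 6: shortest ending here [8, 1, 3, 6] sum 18, len 4
add 4: shortest ending here [8, 1, 3, 6, 4] sum 22, len 5
Shortest qualifying length: 2.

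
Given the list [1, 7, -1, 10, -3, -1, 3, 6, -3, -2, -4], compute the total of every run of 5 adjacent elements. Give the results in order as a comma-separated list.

Sliding a size-5 window across the 11 values:
1 7 -1 10 -3 → sum 14
7 -1 10 -3 -1 → sum 12
-1 10 -3 -1 3 → sum 8
10 -3 -1 3 6 → sum 15
-3 -1 3 6 -3 → sum 2
-1 3 6 -3 -2 → sum 3
3 6 -3 -2 -4 → sum 0

14, 12, 8, 15, 2, 3, 0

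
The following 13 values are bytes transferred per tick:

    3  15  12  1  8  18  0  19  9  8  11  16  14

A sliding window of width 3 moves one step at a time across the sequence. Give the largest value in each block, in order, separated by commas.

Sliding a size-3 window across the 13 values:
[3, 15, 12] → max 15
[15, 12, 1] → max 15
[12, 1, 8] → max 12
[1, 8, 18] → max 18
[8, 18, 0] → max 18
[18, 0, 19] → max 19
[0, 19, 9] → max 19
[19, 9, 8] → max 19
[9, 8, 11] → max 11
[8, 11, 16] → max 16
[11, 16, 14] → max 16

15, 15, 12, 18, 18, 19, 19, 19, 11, 16, 16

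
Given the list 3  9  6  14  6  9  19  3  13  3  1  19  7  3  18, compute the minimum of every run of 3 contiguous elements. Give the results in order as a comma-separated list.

3, 6, 6, 6, 6, 3, 3, 3, 1, 1, 1, 3, 3

(3, 9, 6) → min 3
(9, 6, 14) → min 6
(6, 14, 6) → min 6
(14, 6, 9) → min 6
(6, 9, 19) → min 6
(9, 19, 3) → min 3
(19, 3, 13) → min 3
(3, 13, 3) → min 3
(13, 3, 1) → min 1
(3, 1, 19) → min 1
(1, 19, 7) → min 1
(19, 7, 3) → min 3
(7, 3, 18) → min 3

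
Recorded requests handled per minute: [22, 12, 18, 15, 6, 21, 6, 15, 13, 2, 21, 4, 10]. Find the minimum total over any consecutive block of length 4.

36

22 12 18 15 → sum 67
12 18 15 6 → sum 51
18 15 6 21 → sum 60
15 6 21 6 → sum 48
6 21 6 15 → sum 48
21 6 15 13 → sum 55
6 15 13 2 → sum 36
15 13 2 21 → sum 51
13 2 21 4 → sum 40
2 21 4 10 → sum 37
Minimum of these is 36.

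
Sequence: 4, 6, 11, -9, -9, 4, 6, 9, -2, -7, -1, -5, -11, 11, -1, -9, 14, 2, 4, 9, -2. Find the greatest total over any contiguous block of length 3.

21

Window sums for each of the 19 positions:
[4, 6, 11] → sum 21
[6, 11, -9] → sum 8
[11, -9, -9] → sum -7
[-9, -9, 4] → sum -14
[-9, 4, 6] → sum 1
[4, 6, 9] → sum 19
[6, 9, -2] → sum 13
[9, -2, -7] → sum 0
[-2, -7, -1] → sum -10
[-7, -1, -5] → sum -13
[-1, -5, -11] → sum -17
[-5, -11, 11] → sum -5
[-11, 11, -1] → sum -1
[11, -1, -9] → sum 1
[-1, -9, 14] → sum 4
[-9, 14, 2] → sum 7
[14, 2, 4] → sum 20
[2, 4, 9] → sum 15
[4, 9, -2] → sum 11
Greatest of these is 21.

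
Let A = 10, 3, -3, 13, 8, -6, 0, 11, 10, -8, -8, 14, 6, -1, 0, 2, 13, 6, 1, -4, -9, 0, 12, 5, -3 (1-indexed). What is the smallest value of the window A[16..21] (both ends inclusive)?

-9

Elements at indices 16..21: 2, 13, 6, 1, -4, -9
min(2, 13, 6, 1, -4, -9) = -9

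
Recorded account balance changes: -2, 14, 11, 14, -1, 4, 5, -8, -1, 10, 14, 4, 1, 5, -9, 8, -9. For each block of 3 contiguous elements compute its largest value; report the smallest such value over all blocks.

-2 14 11 → max 14
14 11 14 → max 14
11 14 -1 → max 14
14 -1 4 → max 14
-1 4 5 → max 5
4 5 -8 → max 5
5 -8 -1 → max 5
-8 -1 10 → max 10
-1 10 14 → max 14
10 14 4 → max 14
14 4 1 → max 14
4 1 5 → max 5
1 5 -9 → max 5
5 -9 8 → max 8
-9 8 -9 → max 8
Smallest of these is 5.

5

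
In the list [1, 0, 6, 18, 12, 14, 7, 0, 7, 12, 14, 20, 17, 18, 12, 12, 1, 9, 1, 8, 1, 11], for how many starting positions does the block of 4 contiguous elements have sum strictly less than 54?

15

(1, 0, 6, 18) → sum 25  < 54 ✓
(0, 6, 18, 12) → sum 36  < 54 ✓
(6, 18, 12, 14) → sum 50  < 54 ✓
(18, 12, 14, 7) → sum 51  < 54 ✓
(12, 14, 7, 0) → sum 33  < 54 ✓
(14, 7, 0, 7) → sum 28  < 54 ✓
(7, 0, 7, 12) → sum 26  < 54 ✓
(0, 7, 12, 14) → sum 33  < 54 ✓
(7, 12, 14, 20) → sum 53  < 54 ✓
(12, 14, 20, 17) → sum 63
(14, 20, 17, 18) → sum 69
(20, 17, 18, 12) → sum 67
(17, 18, 12, 12) → sum 59
(18, 12, 12, 1) → sum 43  < 54 ✓
(12, 12, 1, 9) → sum 34  < 54 ✓
(12, 1, 9, 1) → sum 23  < 54 ✓
(1, 9, 1, 8) → sum 19  < 54 ✓
(9, 1, 8, 1) → sum 19  < 54 ✓
(1, 8, 1, 11) → sum 21  < 54 ✓
15 windows satisfy the condition.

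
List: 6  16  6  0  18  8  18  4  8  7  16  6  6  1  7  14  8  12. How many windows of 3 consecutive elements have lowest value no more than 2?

(6, 16, 6) → min 6
(16, 6, 0) → min 0  ≤ 2 ✓
(6, 0, 18) → min 0  ≤ 2 ✓
(0, 18, 8) → min 0  ≤ 2 ✓
(18, 8, 18) → min 8
(8, 18, 4) → min 4
(18, 4, 8) → min 4
(4, 8, 7) → min 4
(8, 7, 16) → min 7
(7, 16, 6) → min 6
(16, 6, 6) → min 6
(6, 6, 1) → min 1  ≤ 2 ✓
(6, 1, 7) → min 1  ≤ 2 ✓
(1, 7, 14) → min 1  ≤ 2 ✓
(7, 14, 8) → min 7
(14, 8, 12) → min 8
6 windows satisfy the condition.

6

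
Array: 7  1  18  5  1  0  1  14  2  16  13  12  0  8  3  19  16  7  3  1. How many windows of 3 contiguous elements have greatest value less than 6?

2

[7, 1, 18] → max 18
[1, 18, 5] → max 18
[18, 5, 1] → max 18
[5, 1, 0] → max 5  < 6 ✓
[1, 0, 1] → max 1  < 6 ✓
[0, 1, 14] → max 14
[1, 14, 2] → max 14
[14, 2, 16] → max 16
[2, 16, 13] → max 16
[16, 13, 12] → max 16
[13, 12, 0] → max 13
[12, 0, 8] → max 12
[0, 8, 3] → max 8
[8, 3, 19] → max 19
[3, 19, 16] → max 19
[19, 16, 7] → max 19
[16, 7, 3] → max 16
[7, 3, 1] → max 7
2 windows satisfy the condition.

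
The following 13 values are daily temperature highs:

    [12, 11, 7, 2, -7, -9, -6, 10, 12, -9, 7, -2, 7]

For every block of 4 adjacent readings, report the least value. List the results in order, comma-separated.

2, -7, -9, -9, -9, -9, -9, -9, -9, -9

12 11 7 2 → min 2
11 7 2 -7 → min -7
7 2 -7 -9 → min -9
2 -7 -9 -6 → min -9
-7 -9 -6 10 → min -9
-9 -6 10 12 → min -9
-6 10 12 -9 → min -9
10 12 -9 7 → min -9
12 -9 7 -2 → min -9
-9 7 -2 7 → min -9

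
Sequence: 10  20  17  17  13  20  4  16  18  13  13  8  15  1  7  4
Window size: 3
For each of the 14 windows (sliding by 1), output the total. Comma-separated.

47, 54, 47, 50, 37, 40, 38, 47, 44, 34, 36, 24, 23, 12

Sliding a size-3 window across the 16 values:
(10, 20, 17) → sum 47
(20, 17, 17) → sum 54
(17, 17, 13) → sum 47
(17, 13, 20) → sum 50
(13, 20, 4) → sum 37
(20, 4, 16) → sum 40
(4, 16, 18) → sum 38
(16, 18, 13) → sum 47
(18, 13, 13) → sum 44
(13, 13, 8) → sum 34
(13, 8, 15) → sum 36
(8, 15, 1) → sum 24
(15, 1, 7) → sum 23
(1, 7, 4) → sum 12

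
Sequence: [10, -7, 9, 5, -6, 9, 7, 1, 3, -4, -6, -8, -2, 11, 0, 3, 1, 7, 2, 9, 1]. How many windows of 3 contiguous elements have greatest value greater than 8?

[10, -7, 9] → max 10  > 8 ✓
[-7, 9, 5] → max 9  > 8 ✓
[9, 5, -6] → max 9  > 8 ✓
[5, -6, 9] → max 9  > 8 ✓
[-6, 9, 7] → max 9  > 8 ✓
[9, 7, 1] → max 9  > 8 ✓
[7, 1, 3] → max 7
[1, 3, -4] → max 3
[3, -4, -6] → max 3
[-4, -6, -8] → max -4
[-6, -8, -2] → max -2
[-8, -2, 11] → max 11  > 8 ✓
[-2, 11, 0] → max 11  > 8 ✓
[11, 0, 3] → max 11  > 8 ✓
[0, 3, 1] → max 3
[3, 1, 7] → max 7
[1, 7, 2] → max 7
[7, 2, 9] → max 9  > 8 ✓
[2, 9, 1] → max 9  > 8 ✓
11 windows satisfy the condition.

11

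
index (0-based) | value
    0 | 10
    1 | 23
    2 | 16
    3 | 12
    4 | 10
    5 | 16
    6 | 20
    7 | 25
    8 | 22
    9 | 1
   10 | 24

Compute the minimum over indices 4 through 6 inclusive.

10

Elements at indices 4..6: 10, 16, 20
min(10, 16, 20) = 10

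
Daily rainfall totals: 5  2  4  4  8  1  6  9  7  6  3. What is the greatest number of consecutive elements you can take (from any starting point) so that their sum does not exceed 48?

→ 5: sum 5, len 1
→ 2: sum 7, len 2
→ 4: sum 11, len 3
→ 4: sum 15, len 4
→ 8: sum 23, len 5
→ 1: sum 24, len 6
→ 6: sum 30, len 7
→ 9: sum 39, len 8
→ 7: sum 46, len 9
→ 6 (dropped 5): sum 47, len 9
→ 3 (dropped 2): sum 48, len 9
Longest length seen: 9.

9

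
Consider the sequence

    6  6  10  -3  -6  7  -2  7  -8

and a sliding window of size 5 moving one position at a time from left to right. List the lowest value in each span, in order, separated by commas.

-6, -6, -6, -6, -8

6 6 10 -3 -6 → min -6
6 10 -3 -6 7 → min -6
10 -3 -6 7 -2 → min -6
-3 -6 7 -2 7 → min -6
-6 7 -2 7 -8 → min -8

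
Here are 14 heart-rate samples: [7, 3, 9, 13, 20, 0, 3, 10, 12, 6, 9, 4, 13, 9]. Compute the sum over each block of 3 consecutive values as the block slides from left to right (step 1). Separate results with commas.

19, 25, 42, 33, 23, 13, 25, 28, 27, 19, 26, 26

Sliding a size-3 window across the 14 values:
(7, 3, 9) → sum 19
(3, 9, 13) → sum 25
(9, 13, 20) → sum 42
(13, 20, 0) → sum 33
(20, 0, 3) → sum 23
(0, 3, 10) → sum 13
(3, 10, 12) → sum 25
(10, 12, 6) → sum 28
(12, 6, 9) → sum 27
(6, 9, 4) → sum 19
(9, 4, 13) → sum 26
(4, 13, 9) → sum 26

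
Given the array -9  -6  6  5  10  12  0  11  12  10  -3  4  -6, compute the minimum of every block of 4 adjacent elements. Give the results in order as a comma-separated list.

-9, -6, 5, 0, 0, 0, 0, -3, -3, -6

Sliding a size-4 window across the 13 values:
(-9, -6, 6, 5) → min -9
(-6, 6, 5, 10) → min -6
(6, 5, 10, 12) → min 5
(5, 10, 12, 0) → min 0
(10, 12, 0, 11) → min 0
(12, 0, 11, 12) → min 0
(0, 11, 12, 10) → min 0
(11, 12, 10, -3) → min -3
(12, 10, -3, 4) → min -3
(10, -3, 4, -6) → min -6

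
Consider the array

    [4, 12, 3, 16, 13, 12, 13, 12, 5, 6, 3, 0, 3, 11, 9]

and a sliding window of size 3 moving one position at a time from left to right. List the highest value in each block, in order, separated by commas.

[4, 12, 3] → max 12
[12, 3, 16] → max 16
[3, 16, 13] → max 16
[16, 13, 12] → max 16
[13, 12, 13] → max 13
[12, 13, 12] → max 13
[13, 12, 5] → max 13
[12, 5, 6] → max 12
[5, 6, 3] → max 6
[6, 3, 0] → max 6
[3, 0, 3] → max 3
[0, 3, 11] → max 11
[3, 11, 9] → max 11

12, 16, 16, 16, 13, 13, 13, 12, 6, 6, 3, 11, 11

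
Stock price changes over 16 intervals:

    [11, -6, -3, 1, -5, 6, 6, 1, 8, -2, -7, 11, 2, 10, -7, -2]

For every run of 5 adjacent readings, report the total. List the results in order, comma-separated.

-2, -7, 5, 9, 16, 19, 6, 11, 12, 14, 9, 14

11 -6 -3 1 -5 → sum -2
-6 -3 1 -5 6 → sum -7
-3 1 -5 6 6 → sum 5
1 -5 6 6 1 → sum 9
-5 6 6 1 8 → sum 16
6 6 1 8 -2 → sum 19
6 1 8 -2 -7 → sum 6
1 8 -2 -7 11 → sum 11
8 -2 -7 11 2 → sum 12
-2 -7 11 2 10 → sum 14
-7 11 2 10 -7 → sum 9
11 2 10 -7 -2 → sum 14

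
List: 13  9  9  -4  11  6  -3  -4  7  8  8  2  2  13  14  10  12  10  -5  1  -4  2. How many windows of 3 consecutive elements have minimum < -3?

10

(13, 9, 9) → min 9
(9, 9, -4) → min -4  < -3 ✓
(9, -4, 11) → min -4  < -3 ✓
(-4, 11, 6) → min -4  < -3 ✓
(11, 6, -3) → min -3
(6, -3, -4) → min -4  < -3 ✓
(-3, -4, 7) → min -4  < -3 ✓
(-4, 7, 8) → min -4  < -3 ✓
(7, 8, 8) → min 7
(8, 8, 2) → min 2
(8, 2, 2) → min 2
(2, 2, 13) → min 2
(2, 13, 14) → min 2
(13, 14, 10) → min 10
(14, 10, 12) → min 10
(10, 12, 10) → min 10
(12, 10, -5) → min -5  < -3 ✓
(10, -5, 1) → min -5  < -3 ✓
(-5, 1, -4) → min -5  < -3 ✓
(1, -4, 2) → min -4  < -3 ✓
10 windows satisfy the condition.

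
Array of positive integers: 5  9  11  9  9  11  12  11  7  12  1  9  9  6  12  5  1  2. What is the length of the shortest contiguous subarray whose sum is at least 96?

10

add 5: running sum 5 < 96
add 9: running sum 14 < 96
add 11: running sum 25 < 96
add 9: running sum 34 < 96
add 9: running sum 43 < 96
add 11: running sum 54 < 96
add 12: running sum 66 < 96
add 11: running sum 77 < 96
add 7: running sum 84 < 96
add 12: shortest ending here [5, 9, 11, 9, 9, 11, 12, 11, 7, 12] sum 96, len 10
add 1: shortest ending here [5, 9, 11, 9, 9, 11, 12, 11, 7, 12, 1] sum 97, len 11
add 9: shortest ending here [9, 11, 9, 9, 11, 12, 11, 7, 12, 1, 9] sum 101, len 11
add 9: shortest ending here [11, 9, 9, 11, 12, 11, 7, 12, 1, 9, 9] sum 101, len 11
add 6: shortest ending here [9, 9, 11, 12, 11, 7, 12, 1, 9, 9, 6] sum 96, len 11
add 12: shortest ending here [9, 11, 12, 11, 7, 12, 1, 9, 9, 6, 12] sum 99, len 11
add 5: shortest ending here [9, 11, 12, 11, 7, 12, 1, 9, 9, 6, 12, 5] sum 104, len 12
add 1: shortest ending here [11, 12, 11, 7, 12, 1, 9, 9, 6, 12, 5, 1] sum 96, len 12
add 2: shortest ending here [11, 12, 11, 7, 12, 1, 9, 9, 6, 12, 5, 1, 2] sum 98, len 13
Shortest qualifying length: 10.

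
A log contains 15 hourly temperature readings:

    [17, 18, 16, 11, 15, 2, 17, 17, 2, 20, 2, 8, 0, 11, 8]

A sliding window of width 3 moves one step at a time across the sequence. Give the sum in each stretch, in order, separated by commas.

[17, 18, 16] → sum 51
[18, 16, 11] → sum 45
[16, 11, 15] → sum 42
[11, 15, 2] → sum 28
[15, 2, 17] → sum 34
[2, 17, 17] → sum 36
[17, 17, 2] → sum 36
[17, 2, 20] → sum 39
[2, 20, 2] → sum 24
[20, 2, 8] → sum 30
[2, 8, 0] → sum 10
[8, 0, 11] → sum 19
[0, 11, 8] → sum 19

51, 45, 42, 28, 34, 36, 36, 39, 24, 30, 10, 19, 19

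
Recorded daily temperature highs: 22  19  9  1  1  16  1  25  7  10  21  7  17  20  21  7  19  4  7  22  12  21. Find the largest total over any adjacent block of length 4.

Each size-4 window and its sum:
(22, 19, 9, 1) → sum 51
(19, 9, 1, 1) → sum 30
(9, 1, 1, 16) → sum 27
(1, 1, 16, 1) → sum 19
(1, 16, 1, 25) → sum 43
(16, 1, 25, 7) → sum 49
(1, 25, 7, 10) → sum 43
(25, 7, 10, 21) → sum 63
(7, 10, 21, 7) → sum 45
(10, 21, 7, 17) → sum 55
(21, 7, 17, 20) → sum 65
(7, 17, 20, 21) → sum 65
(17, 20, 21, 7) → sum 65
(20, 21, 7, 19) → sum 67
(21, 7, 19, 4) → sum 51
(7, 19, 4, 7) → sum 37
(19, 4, 7, 22) → sum 52
(4, 7, 22, 12) → sum 45
(7, 22, 12, 21) → sum 62
Largest of these is 67.

67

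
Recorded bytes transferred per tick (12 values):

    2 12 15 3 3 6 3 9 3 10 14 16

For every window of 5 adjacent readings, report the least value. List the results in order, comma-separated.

2, 3, 3, 3, 3, 3, 3, 3

2 12 15 3 3 → min 2
12 15 3 3 6 → min 3
15 3 3 6 3 → min 3
3 3 6 3 9 → min 3
3 6 3 9 3 → min 3
6 3 9 3 10 → min 3
3 9 3 10 14 → min 3
9 3 10 14 16 → min 3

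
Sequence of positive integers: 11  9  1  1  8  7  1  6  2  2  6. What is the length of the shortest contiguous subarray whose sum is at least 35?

add 11: running sum 11 < 35
add 9: running sum 20 < 35
add 1: running sum 21 < 35
add 1: running sum 22 < 35
add 8: running sum 30 < 35
add 7: shortest ending here [11, 9, 1, 1, 8, 7] sum 37, len 6
add 1: shortest ending here [11, 9, 1, 1, 8, 7, 1] sum 38, len 7
add 6: shortest ending here [11, 9, 1, 1, 8, 7, 1, 6] sum 44, len 8
add 2: shortest ending here [9, 1, 1, 8, 7, 1, 6, 2] sum 35, len 8
add 2: shortest ending here [9, 1, 1, 8, 7, 1, 6, 2, 2] sum 37, len 9
add 6: shortest ending here [9, 1, 1, 8, 7, 1, 6, 2, 2, 6] sum 43, len 10
Shortest qualifying length: 6.

6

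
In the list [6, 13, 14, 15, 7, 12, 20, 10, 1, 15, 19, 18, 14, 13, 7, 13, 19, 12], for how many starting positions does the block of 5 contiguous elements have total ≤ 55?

[6, 13, 14, 15, 7] → sum 55  ≤ 55 ✓
[13, 14, 15, 7, 12] → sum 61
[14, 15, 7, 12, 20] → sum 68
[15, 7, 12, 20, 10] → sum 64
[7, 12, 20, 10, 1] → sum 50  ≤ 55 ✓
[12, 20, 10, 1, 15] → sum 58
[20, 10, 1, 15, 19] → sum 65
[10, 1, 15, 19, 18] → sum 63
[1, 15, 19, 18, 14] → sum 67
[15, 19, 18, 14, 13] → sum 79
[19, 18, 14, 13, 7] → sum 71
[18, 14, 13, 7, 13] → sum 65
[14, 13, 7, 13, 19] → sum 66
[13, 7, 13, 19, 12] → sum 64
2 windows satisfy the condition.

2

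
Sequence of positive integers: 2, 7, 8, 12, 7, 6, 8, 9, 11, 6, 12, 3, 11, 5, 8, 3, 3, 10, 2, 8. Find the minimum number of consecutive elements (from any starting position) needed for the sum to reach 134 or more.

19

add 2: running sum 2 < 134
add 7: running sum 9 < 134
add 8: running sum 17 < 134
add 12: running sum 29 < 134
add 7: running sum 36 < 134
add 6: running sum 42 < 134
add 8: running sum 50 < 134
add 9: running sum 59 < 134
add 11: running sum 70 < 134
add 6: running sum 76 < 134
add 12: running sum 88 < 134
add 3: running sum 91 < 134
add 11: running sum 102 < 134
add 5: running sum 107 < 134
add 8: running sum 115 < 134
add 3: running sum 118 < 134
add 3: running sum 121 < 134
add 10: running sum 131 < 134
add 2: running sum 133 < 134
end 19: [7, 8, 12, 7, 6, 8, 9, 11, 6, 12, 3, 11, 5, 8, 3, 3, 10, 2, 8] sum 139, len 19
Shortest qualifying length: 19.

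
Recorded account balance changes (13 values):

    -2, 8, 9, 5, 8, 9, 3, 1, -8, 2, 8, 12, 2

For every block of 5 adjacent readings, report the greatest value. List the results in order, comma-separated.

Sliding a size-5 window across the 13 values:
[-2, 8, 9, 5, 8] → max 9
[8, 9, 5, 8, 9] → max 9
[9, 5, 8, 9, 3] → max 9
[5, 8, 9, 3, 1] → max 9
[8, 9, 3, 1, -8] → max 9
[9, 3, 1, -8, 2] → max 9
[3, 1, -8, 2, 8] → max 8
[1, -8, 2, 8, 12] → max 12
[-8, 2, 8, 12, 2] → max 12

9, 9, 9, 9, 9, 9, 8, 12, 12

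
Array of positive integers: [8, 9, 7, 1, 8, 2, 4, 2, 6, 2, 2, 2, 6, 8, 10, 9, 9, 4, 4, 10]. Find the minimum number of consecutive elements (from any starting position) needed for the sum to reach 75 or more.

add 8: running sum 8 < 75
add 9: running sum 17 < 75
add 7: running sum 24 < 75
add 1: running sum 25 < 75
add 8: running sum 33 < 75
add 2: running sum 35 < 75
add 4: running sum 39 < 75
add 2: running sum 41 < 75
add 6: running sum 47 < 75
add 2: running sum 49 < 75
add 2: running sum 51 < 75
add 2: running sum 53 < 75
add 6: running sum 59 < 75
add 8: running sum 67 < 75
add 10: shortest ending here [8, 9, 7, 1, 8, 2, 4, 2, 6, 2, 2, 2, 6, 8, 10] sum 77, len 15
add 9: shortest ending here [9, 7, 1, 8, 2, 4, 2, 6, 2, 2, 2, 6, 8, 10, 9] sum 78, len 15
add 9: shortest ending here [7, 1, 8, 2, 4, 2, 6, 2, 2, 2, 6, 8, 10, 9, 9] sum 78, len 15
add 4: shortest ending here [1, 8, 2, 4, 2, 6, 2, 2, 2, 6, 8, 10, 9, 9, 4] sum 75, len 15
add 4: shortest ending here [8, 2, 4, 2, 6, 2, 2, 2, 6, 8, 10, 9, 9, 4, 4] sum 78, len 15
add 10: shortest ending here [4, 2, 6, 2, 2, 2, 6, 8, 10, 9, 9, 4, 4, 10] sum 78, len 14
Shortest qualifying length: 14.

14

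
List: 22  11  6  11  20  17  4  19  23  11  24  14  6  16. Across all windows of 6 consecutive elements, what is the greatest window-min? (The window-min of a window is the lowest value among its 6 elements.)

22 11 6 11 20 17 → min 6
11 6 11 20 17 4 → min 4
6 11 20 17 4 19 → min 4
11 20 17 4 19 23 → min 4
20 17 4 19 23 11 → min 4
17 4 19 23 11 24 → min 4
4 19 23 11 24 14 → min 4
19 23 11 24 14 6 → min 6
23 11 24 14 6 16 → min 6
Greatest of these is 6.

6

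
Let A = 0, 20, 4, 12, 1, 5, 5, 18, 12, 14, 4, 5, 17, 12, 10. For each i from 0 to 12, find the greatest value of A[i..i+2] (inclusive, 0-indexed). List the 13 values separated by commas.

0 20 4 → max 20
20 4 12 → max 20
4 12 1 → max 12
12 1 5 → max 12
1 5 5 → max 5
5 5 18 → max 18
5 18 12 → max 18
18 12 14 → max 18
12 14 4 → max 14
14 4 5 → max 14
4 5 17 → max 17
5 17 12 → max 17
17 12 10 → max 17

20, 20, 12, 12, 5, 18, 18, 18, 14, 14, 17, 17, 17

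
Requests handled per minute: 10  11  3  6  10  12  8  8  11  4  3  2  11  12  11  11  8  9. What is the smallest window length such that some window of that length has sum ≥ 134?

add 10: running sum 10 < 134
add 11: running sum 21 < 134
add 3: running sum 24 < 134
add 6: running sum 30 < 134
add 10: running sum 40 < 134
add 12: running sum 52 < 134
add 8: running sum 60 < 134
add 8: running sum 68 < 134
add 11: running sum 79 < 134
add 4: running sum 83 < 134
add 3: running sum 86 < 134
add 2: running sum 88 < 134
add 11: running sum 99 < 134
add 12: running sum 111 < 134
add 11: running sum 122 < 134
add 11: running sum 133 < 134
end 16: [10, 11, 3, 6, 10, 12, 8, 8, 11, 4, 3, 2, 11, 12, 11, 11, 8] sum 141, len 17
end 17: [11, 3, 6, 10, 12, 8, 8, 11, 4, 3, 2, 11, 12, 11, 11, 8, 9] sum 140, len 17
Shortest qualifying length: 17.

17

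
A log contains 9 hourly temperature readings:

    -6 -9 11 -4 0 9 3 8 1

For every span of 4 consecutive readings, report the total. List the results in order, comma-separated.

-8, -2, 16, 8, 20, 21

(-6, -9, 11, -4) → sum -8
(-9, 11, -4, 0) → sum -2
(11, -4, 0, 9) → sum 16
(-4, 0, 9, 3) → sum 8
(0, 9, 3, 8) → sum 20
(9, 3, 8, 1) → sum 21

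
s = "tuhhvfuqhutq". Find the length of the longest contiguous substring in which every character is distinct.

[t] len 1
[t, u] len 2
[t, u, h] len 3
[h] len 1
[h, v] len 2
[h, v, f] len 3
[h, v, f, u] len 4
[h, v, f, u, q] len 5
[v, f, u, q, h] len 5
[q, h, u] len 3
[q, h, u, t] len 4
[h, u, t, q] len 4
Longest all-distinct length: 5.

5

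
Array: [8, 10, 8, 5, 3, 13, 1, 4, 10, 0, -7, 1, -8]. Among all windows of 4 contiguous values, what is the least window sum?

Each size-4 window and its sum:
8 10 8 5 → sum 31
10 8 5 3 → sum 26
8 5 3 13 → sum 29
5 3 13 1 → sum 22
3 13 1 4 → sum 21
13 1 4 10 → sum 28
1 4 10 0 → sum 15
4 10 0 -7 → sum 7
10 0 -7 1 → sum 4
0 -7 1 -8 → sum -14
Least of these is -14.

-14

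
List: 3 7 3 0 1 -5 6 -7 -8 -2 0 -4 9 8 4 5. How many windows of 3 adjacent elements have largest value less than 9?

11

[3, 7, 3] → max 7  < 9 ✓
[7, 3, 0] → max 7  < 9 ✓
[3, 0, 1] → max 3  < 9 ✓
[0, 1, -5] → max 1  < 9 ✓
[1, -5, 6] → max 6  < 9 ✓
[-5, 6, -7] → max 6  < 9 ✓
[6, -7, -8] → max 6  < 9 ✓
[-7, -8, -2] → max -2  < 9 ✓
[-8, -2, 0] → max 0  < 9 ✓
[-2, 0, -4] → max 0  < 9 ✓
[0, -4, 9] → max 9
[-4, 9, 8] → max 9
[9, 8, 4] → max 9
[8, 4, 5] → max 8  < 9 ✓
11 windows satisfy the condition.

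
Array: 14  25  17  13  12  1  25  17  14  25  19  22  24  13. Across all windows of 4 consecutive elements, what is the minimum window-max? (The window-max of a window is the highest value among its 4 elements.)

Window maxs for each of the 11 positions:
14 25 17 13 → max 25
25 17 13 12 → max 25
17 13 12 1 → max 17
13 12 1 25 → max 25
12 1 25 17 → max 25
1 25 17 14 → max 25
25 17 14 25 → max 25
17 14 25 19 → max 25
14 25 19 22 → max 25
25 19 22 24 → max 25
19 22 24 13 → max 24
Minimum of these is 17.

17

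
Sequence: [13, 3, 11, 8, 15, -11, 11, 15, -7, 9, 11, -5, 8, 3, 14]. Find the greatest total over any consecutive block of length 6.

Each size-6 window and its sum:
13 3 11 8 15 -11 → sum 39
3 11 8 15 -11 11 → sum 37
11 8 15 -11 11 15 → sum 49
8 15 -11 11 15 -7 → sum 31
15 -11 11 15 -7 9 → sum 32
-11 11 15 -7 9 11 → sum 28
11 15 -7 9 11 -5 → sum 34
15 -7 9 11 -5 8 → sum 31
-7 9 11 -5 8 3 → sum 19
9 11 -5 8 3 14 → sum 40
Greatest of these is 49.

49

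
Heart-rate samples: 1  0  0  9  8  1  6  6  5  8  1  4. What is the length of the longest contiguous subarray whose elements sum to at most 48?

11

Extend to the right; shrink from the left whenever the sum exceeds 48:
add 1: [1] sum 1, len 1
add 0: [1, 0] sum 1, len 2
add 0: [1, 0, 0] sum 1, len 3
add 9: [1, 0, 0, 9] sum 10, len 4
add 8: [1, 0, 0, 9, 8] sum 18, len 5
add 1: [1, 0, 0, 9, 8, 1] sum 19, len 6
add 6: [1, 0, 0, 9, 8, 1, 6] sum 25, len 7
add 6: [1, 0, 0, 9, 8, 1, 6, 6] sum 31, len 8
add 5: [1, 0, 0, 9, 8, 1, 6, 6, 5] sum 36, len 9
add 8: [1, 0, 0, 9, 8, 1, 6, 6, 5, 8] sum 44, len 10
add 1: [1, 0, 0, 9, 8, 1, 6, 6, 5, 8, 1] sum 45, len 11
add 4: [0, 0, 9, 8, 1, 6, 6, 5, 8, 1, 4] sum 48, len 11
Longest length seen: 11.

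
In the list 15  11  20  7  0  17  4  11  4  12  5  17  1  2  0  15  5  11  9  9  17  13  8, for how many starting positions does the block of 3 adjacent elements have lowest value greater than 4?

[15, 11, 20] → min 11  > 4 ✓
[11, 20, 7] → min 7  > 4 ✓
[20, 7, 0] → min 0
[7, 0, 17] → min 0
[0, 17, 4] → min 0
[17, 4, 11] → min 4
[4, 11, 4] → min 4
[11, 4, 12] → min 4
[4, 12, 5] → min 4
[12, 5, 17] → min 5  > 4 ✓
[5, 17, 1] → min 1
[17, 1, 2] → min 1
[1, 2, 0] → min 0
[2, 0, 15] → min 0
[0, 15, 5] → min 0
[15, 5, 11] → min 5  > 4 ✓
[5, 11, 9] → min 5  > 4 ✓
[11, 9, 9] → min 9  > 4 ✓
[9, 9, 17] → min 9  > 4 ✓
[9, 17, 13] → min 9  > 4 ✓
[17, 13, 8] → min 8  > 4 ✓
9 windows satisfy the condition.

9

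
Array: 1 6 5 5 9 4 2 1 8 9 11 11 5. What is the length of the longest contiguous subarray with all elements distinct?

6

add 1: [1] len 1
add 6: [1, 6] len 2
add 5: [1, 6, 5] len 3
add 5 (repeat 5, move left end past it): [5] len 1
add 9: [5, 9] len 2
add 4: [5, 9, 4] len 3
add 2: [5, 9, 4, 2] len 4
add 1: [5, 9, 4, 2, 1] len 5
add 8: [5, 9, 4, 2, 1, 8] len 6
add 9 (repeat 9, move left end past it): [4, 2, 1, 8, 9] len 5
add 11: [4, 2, 1, 8, 9, 11] len 6
add 11 (repeat 11, move left end past it): [11] len 1
add 5: [11, 5] len 2
Longest all-distinct length: 6.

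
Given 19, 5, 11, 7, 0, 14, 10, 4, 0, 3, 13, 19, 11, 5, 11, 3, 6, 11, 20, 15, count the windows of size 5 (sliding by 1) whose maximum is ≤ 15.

(19, 5, 11, 7, 0) → max 19
(5, 11, 7, 0, 14) → max 14  ≤ 15 ✓
(11, 7, 0, 14, 10) → max 14  ≤ 15 ✓
(7, 0, 14, 10, 4) → max 14  ≤ 15 ✓
(0, 14, 10, 4, 0) → max 14  ≤ 15 ✓
(14, 10, 4, 0, 3) → max 14  ≤ 15 ✓
(10, 4, 0, 3, 13) → max 13  ≤ 15 ✓
(4, 0, 3, 13, 19) → max 19
(0, 3, 13, 19, 11) → max 19
(3, 13, 19, 11, 5) → max 19
(13, 19, 11, 5, 11) → max 19
(19, 11, 5, 11, 3) → max 19
(11, 5, 11, 3, 6) → max 11  ≤ 15 ✓
(5, 11, 3, 6, 11) → max 11  ≤ 15 ✓
(11, 3, 6, 11, 20) → max 20
(3, 6, 11, 20, 15) → max 20
8 windows satisfy the condition.

8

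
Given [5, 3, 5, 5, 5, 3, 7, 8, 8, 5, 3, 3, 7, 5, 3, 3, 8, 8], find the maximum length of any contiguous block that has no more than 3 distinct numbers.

add 5: window [5] (1 distinct), len 1
add 3: window [5, 3] (2 distinct), len 2
add 5: window [5, 3, 5] (2 distinct), len 3
add 5: window [5, 3, 5, 5] (2 distinct), len 4
add 5: window [5, 3, 5, 5, 5] (2 distinct), len 5
add 3: window [5, 3, 5, 5, 5, 3] (2 distinct), len 6
add 7: window [5, 3, 5, 5, 5, 3, 7] (3 distinct), len 7
add 8: window [3, 7, 8] (3 distinct), len 3
add 8: window [3, 7, 8, 8] (3 distinct), len 4
add 5: window [7, 8, 8, 5] (3 distinct), len 4
add 3: window [8, 8, 5, 3] (3 distinct), len 4
add 3: window [8, 8, 5, 3, 3] (3 distinct), len 5
add 7: window [5, 3, 3, 7] (3 distinct), len 4
add 5: window [5, 3, 3, 7, 5] (3 distinct), len 5
add 3: window [5, 3, 3, 7, 5, 3] (3 distinct), len 6
add 3: window [5, 3, 3, 7, 5, 3, 3] (3 distinct), len 7
add 8: window [5, 3, 3, 8] (3 distinct), len 4
add 8: window [5, 3, 3, 8, 8] (3 distinct), len 5
Longest length with ≤3 distinct: 7.

7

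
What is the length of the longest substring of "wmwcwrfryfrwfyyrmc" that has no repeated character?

[w] len 1
[w, m] len 2
[m, w] len 2
[m, w, c] len 3
[c, w] len 2
[c, w, r] len 3
[c, w, r, f] len 4
[f, r] len 2
[f, r, y] len 3
[r, y, f] len 3
[y, f, r] len 3
[y, f, r, w] len 4
[r, w, f] len 3
[r, w, f, y] len 4
[y] len 1
[y, r] len 2
[y, r, m] len 3
[y, r, m, c] len 4
Longest all-distinct length: 4.

4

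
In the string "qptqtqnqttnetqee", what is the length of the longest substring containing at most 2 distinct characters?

4

add q: window [q] (1 distinct), len 1
add p: window [q, p] (2 distinct), len 2
add t: window [p, t] (2 distinct), len 2
add q: window [t, q] (2 distinct), len 2
add t: window [t, q, t] (2 distinct), len 3
add q: window [t, q, t, q] (2 distinct), len 4
add n: window [q, n] (2 distinct), len 2
add q: window [q, n, q] (2 distinct), len 3
add t: window [q, t] (2 distinct), len 2
add t: window [q, t, t] (2 distinct), len 3
add n: window [t, t, n] (2 distinct), len 3
add e: window [n, e] (2 distinct), len 2
add t: window [e, t] (2 distinct), len 2
add q: window [t, q] (2 distinct), len 2
add e: window [q, e] (2 distinct), len 2
add e: window [q, e, e] (2 distinct), len 3
Longest length with ≤2 distinct: 4.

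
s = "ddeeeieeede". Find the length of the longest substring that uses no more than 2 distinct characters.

add d: window [d] (1 distinct), len 1
add d: window [d, d] (1 distinct), len 2
add e: window [d, d, e] (2 distinct), len 3
add e: window [d, d, e, e] (2 distinct), len 4
add e: window [d, d, e, e, e] (2 distinct), len 5
add i: window [e, e, e, i] (2 distinct), len 4
add e: window [e, e, e, i, e] (2 distinct), len 5
add e: window [e, e, e, i, e, e] (2 distinct), len 6
add e: window [e, e, e, i, e, e, e] (2 distinct), len 7
add d: window [e, e, e, d] (2 distinct), len 4
add e: window [e, e, e, d, e] (2 distinct), len 5
Longest length with ≤2 distinct: 7.

7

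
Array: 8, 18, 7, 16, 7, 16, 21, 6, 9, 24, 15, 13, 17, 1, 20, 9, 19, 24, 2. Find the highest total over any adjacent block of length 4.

8 18 7 16 → sum 49
18 7 16 7 → sum 48
7 16 7 16 → sum 46
16 7 16 21 → sum 60
7 16 21 6 → sum 50
16 21 6 9 → sum 52
21 6 9 24 → sum 60
6 9 24 15 → sum 54
9 24 15 13 → sum 61
24 15 13 17 → sum 69
15 13 17 1 → sum 46
13 17 1 20 → sum 51
17 1 20 9 → sum 47
1 20 9 19 → sum 49
20 9 19 24 → sum 72
9 19 24 2 → sum 54
Highest of these is 72.

72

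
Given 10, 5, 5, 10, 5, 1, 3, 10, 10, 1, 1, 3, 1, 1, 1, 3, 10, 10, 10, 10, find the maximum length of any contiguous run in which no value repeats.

4

[10] len 1
[10, 5] len 2
[5] len 1
[5, 10] len 2
[10, 5] len 2
[10, 5, 1] len 3
[10, 5, 1, 3] len 4
[5, 1, 3, 10] len 4
[10] len 1
[10, 1] len 2
[1] len 1
[1, 3] len 2
[3, 1] len 2
[1] len 1
[1] len 1
[1, 3] len 2
[1, 3, 10] len 3
[10] len 1
[10] len 1
[10] len 1
Longest all-distinct length: 4.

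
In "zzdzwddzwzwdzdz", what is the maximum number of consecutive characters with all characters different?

3

add z: [z] len 1
add z (repeat z, move left end past it): [z] len 1
add d: [z, d] len 2
add z (repeat z, move left end past it): [d, z] len 2
add w: [d, z, w] len 3
add d (repeat d, move left end past it): [z, w, d] len 3
add d (repeat d, move left end past it): [d] len 1
add z: [d, z] len 2
add w: [d, z, w] len 3
add z (repeat z, move left end past it): [w, z] len 2
add w (repeat w, move left end past it): [z, w] len 2
add d: [z, w, d] len 3
add z (repeat z, move left end past it): [w, d, z] len 3
add d (repeat d, move left end past it): [z, d] len 2
add z (repeat z, move left end past it): [d, z] len 2
Longest all-distinct length: 3.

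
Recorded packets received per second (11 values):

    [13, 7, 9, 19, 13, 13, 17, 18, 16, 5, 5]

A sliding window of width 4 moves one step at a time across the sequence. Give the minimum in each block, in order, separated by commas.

Sliding a size-4 window across the 11 values:
(13, 7, 9, 19) → min 7
(7, 9, 19, 13) → min 7
(9, 19, 13, 13) → min 9
(19, 13, 13, 17) → min 13
(13, 13, 17, 18) → min 13
(13, 17, 18, 16) → min 13
(17, 18, 16, 5) → min 5
(18, 16, 5, 5) → min 5

7, 7, 9, 13, 13, 13, 5, 5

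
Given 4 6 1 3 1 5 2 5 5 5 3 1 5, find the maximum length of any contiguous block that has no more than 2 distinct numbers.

5

[4] 1 distinct, len 1
[4, 6] 2 distinct, len 2
[6, 1] 2 distinct, len 2
[1, 3] 2 distinct, len 2
[1, 3, 1] 2 distinct, len 3
[1, 5] 2 distinct, len 2
[5, 2] 2 distinct, len 2
[5, 2, 5] 2 distinct, len 3
[5, 2, 5, 5] 2 distinct, len 4
[5, 2, 5, 5, 5] 2 distinct, len 5
[5, 5, 5, 3] 2 distinct, len 4
[3, 1] 2 distinct, len 2
[1, 5] 2 distinct, len 2
Longest length with ≤2 distinct: 5.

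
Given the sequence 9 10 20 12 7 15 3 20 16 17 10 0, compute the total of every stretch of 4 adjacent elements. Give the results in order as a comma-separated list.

(9, 10, 20, 12) → sum 51
(10, 20, 12, 7) → sum 49
(20, 12, 7, 15) → sum 54
(12, 7, 15, 3) → sum 37
(7, 15, 3, 20) → sum 45
(15, 3, 20, 16) → sum 54
(3, 20, 16, 17) → sum 56
(20, 16, 17, 10) → sum 63
(16, 17, 10, 0) → sum 43

51, 49, 54, 37, 45, 54, 56, 63, 43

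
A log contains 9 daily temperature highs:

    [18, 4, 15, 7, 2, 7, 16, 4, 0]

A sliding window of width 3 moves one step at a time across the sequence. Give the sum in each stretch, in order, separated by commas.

[18, 4, 15] → sum 37
[4, 15, 7] → sum 26
[15, 7, 2] → sum 24
[7, 2, 7] → sum 16
[2, 7, 16] → sum 25
[7, 16, 4] → sum 27
[16, 4, 0] → sum 20

37, 26, 24, 16, 25, 27, 20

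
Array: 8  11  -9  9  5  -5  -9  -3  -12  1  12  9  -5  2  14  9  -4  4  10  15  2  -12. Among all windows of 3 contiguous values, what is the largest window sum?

(8, 11, -9) → sum 10
(11, -9, 9) → sum 11
(-9, 9, 5) → sum 5
(9, 5, -5) → sum 9
(5, -5, -9) → sum -9
(-5, -9, -3) → sum -17
(-9, -3, -12) → sum -24
(-3, -12, 1) → sum -14
(-12, 1, 12) → sum 1
(1, 12, 9) → sum 22
(12, 9, -5) → sum 16
(9, -5, 2) → sum 6
(-5, 2, 14) → sum 11
(2, 14, 9) → sum 25
(14, 9, -4) → sum 19
(9, -4, 4) → sum 9
(-4, 4, 10) → sum 10
(4, 10, 15) → sum 29
(10, 15, 2) → sum 27
(15, 2, -12) → sum 5
Largest of these is 29.

29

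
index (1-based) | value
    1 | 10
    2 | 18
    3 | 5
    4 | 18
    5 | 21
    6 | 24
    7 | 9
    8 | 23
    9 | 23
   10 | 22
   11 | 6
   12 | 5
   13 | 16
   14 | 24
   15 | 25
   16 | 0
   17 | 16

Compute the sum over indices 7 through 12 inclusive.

88

Elements at indices 7..12: 9, 23, 23, 22, 6, 5
sum(9, 23, 23, 22, 6, 5) = 88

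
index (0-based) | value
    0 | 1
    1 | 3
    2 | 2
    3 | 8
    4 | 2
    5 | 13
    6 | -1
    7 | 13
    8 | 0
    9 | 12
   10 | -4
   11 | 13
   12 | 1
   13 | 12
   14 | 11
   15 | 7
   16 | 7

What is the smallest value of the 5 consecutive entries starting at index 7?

-4

Elements at indices 7..11: 13, 0, 12, -4, 13
min(13, 0, 12, -4, 13) = -4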